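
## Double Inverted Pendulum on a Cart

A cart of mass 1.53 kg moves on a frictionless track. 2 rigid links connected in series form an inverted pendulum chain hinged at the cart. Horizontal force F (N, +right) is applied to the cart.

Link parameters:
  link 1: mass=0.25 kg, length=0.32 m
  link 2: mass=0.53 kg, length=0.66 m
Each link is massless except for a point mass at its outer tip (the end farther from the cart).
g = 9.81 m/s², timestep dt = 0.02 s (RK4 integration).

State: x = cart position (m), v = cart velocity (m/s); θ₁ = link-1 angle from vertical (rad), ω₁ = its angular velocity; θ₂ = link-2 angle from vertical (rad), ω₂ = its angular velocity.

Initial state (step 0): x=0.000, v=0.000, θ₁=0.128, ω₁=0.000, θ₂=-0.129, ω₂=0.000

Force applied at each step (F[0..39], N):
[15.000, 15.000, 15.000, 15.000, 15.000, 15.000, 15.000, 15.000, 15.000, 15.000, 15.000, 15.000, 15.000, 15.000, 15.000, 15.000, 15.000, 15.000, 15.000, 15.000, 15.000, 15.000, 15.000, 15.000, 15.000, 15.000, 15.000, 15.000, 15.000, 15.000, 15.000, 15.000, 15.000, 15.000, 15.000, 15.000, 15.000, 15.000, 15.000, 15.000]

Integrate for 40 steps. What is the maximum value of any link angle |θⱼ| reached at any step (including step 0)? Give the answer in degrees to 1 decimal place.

Answer: 212.5°

Derivation:
apply F[0]=+15.000 → step 1: x=0.002, v=0.184, θ₁=0.126, ω₁=-0.180, θ₂=-0.131, ω₂=-0.230
apply F[1]=+15.000 → step 2: x=0.007, v=0.368, θ₁=0.121, ω₁=-0.366, θ₂=-0.138, ω₂=-0.459
apply F[2]=+15.000 → step 3: x=0.017, v=0.553, θ₁=0.111, ω₁=-0.565, θ₂=-0.150, ω₂=-0.685
apply F[3]=+15.000 → step 4: x=0.029, v=0.739, θ₁=0.098, ω₁=-0.785, θ₂=-0.166, ω₂=-0.907
apply F[4]=+15.000 → step 5: x=0.046, v=0.927, θ₁=0.080, ω₁=-1.034, θ₂=-0.186, ω₂=-1.120
apply F[5]=+15.000 → step 6: x=0.067, v=1.118, θ₁=0.056, ω₁=-1.323, θ₂=-0.210, ω₂=-1.323
apply F[6]=+15.000 → step 7: x=0.091, v=1.311, θ₁=0.027, ω₁=-1.661, θ₂=-0.239, ω₂=-1.510
apply F[7]=+15.000 → step 8: x=0.119, v=1.506, θ₁=-0.010, ω₁=-2.061, θ₂=-0.271, ω₂=-1.676
apply F[8]=+15.000 → step 9: x=0.151, v=1.704, θ₁=-0.056, ω₁=-2.536, θ₂=-0.306, ω₂=-1.812
apply F[9]=+15.000 → step 10: x=0.187, v=1.904, θ₁=-0.112, ω₁=-3.098, θ₂=-0.343, ω₂=-1.910
apply F[10]=+15.000 → step 11: x=0.227, v=2.104, θ₁=-0.181, ω₁=-3.754, θ₂=-0.382, ω₂=-1.964
apply F[11]=+15.000 → step 12: x=0.271, v=2.300, θ₁=-0.263, ω₁=-4.500, θ₂=-0.421, ω₂=-1.969
apply F[12]=+15.000 → step 13: x=0.319, v=2.487, θ₁=-0.361, ω₁=-5.304, θ₂=-0.460, ω₂=-1.936
apply F[13]=+15.000 → step 14: x=0.371, v=2.656, θ₁=-0.475, ω₁=-6.091, θ₂=-0.498, ω₂=-1.900
apply F[14]=+15.000 → step 15: x=0.425, v=2.799, θ₁=-0.604, ω₁=-6.756, θ₂=-0.536, ω₂=-1.922
apply F[15]=+15.000 → step 16: x=0.482, v=2.913, θ₁=-0.744, ω₁=-7.203, θ₂=-0.576, ω₂=-2.067
apply F[16]=+15.000 → step 17: x=0.542, v=3.002, θ₁=-0.891, ω₁=-7.407, θ₂=-0.620, ω₂=-2.362
apply F[17]=+15.000 → step 18: x=0.602, v=3.075, θ₁=-1.039, ω₁=-7.400, θ₂=-0.672, ω₂=-2.800
apply F[18]=+15.000 → step 19: x=0.665, v=3.138, θ₁=-1.185, ω₁=-7.224, θ₂=-0.733, ω₂=-3.350
apply F[19]=+15.000 → step 20: x=0.728, v=3.195, θ₁=-1.327, ω₁=-6.899, θ₂=-0.806, ω₂=-3.986
apply F[20]=+15.000 → step 21: x=0.792, v=3.249, θ₁=-1.460, ω₁=-6.421, θ₂=-0.893, ω₂=-4.684
apply F[21]=+15.000 → step 22: x=0.858, v=3.298, θ₁=-1.583, ω₁=-5.773, θ₂=-0.994, ω₂=-5.430
apply F[22]=+15.000 → step 23: x=0.924, v=3.342, θ₁=-1.690, ω₁=-4.933, θ₂=-1.110, ω₂=-6.215
apply F[23]=+15.000 → step 24: x=0.991, v=3.374, θ₁=-1.779, ω₁=-3.893, θ₂=-1.243, ω₂=-7.037
apply F[24]=+15.000 → step 25: x=1.059, v=3.381, θ₁=-1.845, ω₁=-2.683, θ₂=-1.392, ω₂=-7.895
apply F[25]=+15.000 → step 26: x=1.126, v=3.344, θ₁=-1.886, ω₁=-1.451, θ₂=-1.559, ω₂=-8.754
apply F[26]=+15.000 → step 27: x=1.192, v=3.242, θ₁=-1.905, ω₁=-0.607, θ₂=-1.741, ω₂=-9.461
apply F[27]=+15.000 → step 28: x=1.256, v=3.084, θ₁=-1.917, ω₁=-0.811, θ₂=-1.934, ω₂=-9.712
apply F[28]=+15.000 → step 29: x=1.316, v=2.928, θ₁=-1.946, ω₁=-2.296, θ₂=-2.125, ω₂=-9.364
apply F[29]=+15.000 → step 30: x=1.373, v=2.810, θ₁=-2.014, ω₁=-4.566, θ₂=-2.306, ω₂=-8.612
apply F[30]=+15.000 → step 31: x=1.428, v=2.712, θ₁=-2.131, ω₁=-7.132, θ₂=-2.468, ω₂=-7.635
apply F[31]=+15.000 → step 32: x=1.482, v=2.603, θ₁=-2.300, ω₁=-9.806, θ₂=-2.610, ω₂=-6.488
apply F[32]=+15.000 → step 33: x=1.532, v=2.459, θ₁=-2.523, ω₁=-12.458, θ₂=-2.727, ω₂=-5.266
apply F[33]=+15.000 → step 34: x=1.580, v=2.319, θ₁=-2.794, ω₁=-14.304, θ₂=-2.823, ω₂=-4.477
apply F[34]=+15.000 → step 35: x=1.626, v=2.343, θ₁=-3.077, ω₁=-13.581, θ₂=-2.916, ω₂=-4.997
apply F[35]=+15.000 → step 36: x=1.675, v=2.575, θ₁=-3.322, ω₁=-10.730, θ₂=-3.029, ω₂=-6.376
apply F[36]=+15.000 → step 37: x=1.730, v=2.891, θ₁=-3.504, ω₁=-7.444, θ₂=-3.170, ω₂=-7.677
apply F[37]=+15.000 → step 38: x=1.791, v=3.233, θ₁=-3.621, ω₁=-4.272, θ₂=-3.334, ω₂=-8.698
apply F[38]=+15.000 → step 39: x=1.859, v=3.601, θ₁=-3.677, ω₁=-1.438, θ₂=-3.516, ω₂=-9.437
apply F[39]=+15.000 → step 40: x=1.935, v=4.002, θ₁=-3.684, ω₁=0.495, θ₂=-3.709, ω₂=-9.696
Max |angle| over trajectory = 3.709 rad = 212.5°.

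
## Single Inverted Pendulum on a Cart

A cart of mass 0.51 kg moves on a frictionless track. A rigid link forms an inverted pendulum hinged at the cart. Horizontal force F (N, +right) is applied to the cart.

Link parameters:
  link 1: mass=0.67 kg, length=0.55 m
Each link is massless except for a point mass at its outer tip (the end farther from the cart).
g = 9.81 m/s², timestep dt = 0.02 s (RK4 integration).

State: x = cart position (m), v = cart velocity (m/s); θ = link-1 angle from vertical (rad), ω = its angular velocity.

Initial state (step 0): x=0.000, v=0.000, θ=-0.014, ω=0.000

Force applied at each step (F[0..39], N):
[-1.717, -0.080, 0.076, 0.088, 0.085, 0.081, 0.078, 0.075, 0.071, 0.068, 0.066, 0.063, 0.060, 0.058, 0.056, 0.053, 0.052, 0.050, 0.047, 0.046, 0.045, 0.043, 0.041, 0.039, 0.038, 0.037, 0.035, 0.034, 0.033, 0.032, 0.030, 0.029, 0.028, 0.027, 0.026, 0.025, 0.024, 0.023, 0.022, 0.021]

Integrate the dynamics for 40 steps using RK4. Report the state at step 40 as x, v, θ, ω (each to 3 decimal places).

Answer: x=-0.015, v=0.001, θ=0.002, ω=-0.003

Derivation:
apply F[0]=-1.717 → step 1: x=-0.001, v=-0.064, θ=-0.013, ω=0.111
apply F[1]=-0.080 → step 2: x=-0.002, v=-0.064, θ=-0.011, ω=0.107
apply F[2]=+0.076 → step 3: x=-0.003, v=-0.058, θ=-0.009, ω=0.094
apply F[3]=+0.088 → step 4: x=-0.004, v=-0.053, θ=-0.007, ω=0.081
apply F[4]=+0.085 → step 5: x=-0.005, v=-0.048, θ=-0.005, ω=0.070
apply F[5]=+0.081 → step 6: x=-0.006, v=-0.044, θ=-0.004, ω=0.060
apply F[6]=+0.078 → step 7: x=-0.007, v=-0.040, θ=-0.003, ω=0.052
apply F[7]=+0.075 → step 8: x=-0.008, v=-0.036, θ=-0.002, ω=0.044
apply F[8]=+0.071 → step 9: x=-0.008, v=-0.033, θ=-0.001, ω=0.038
apply F[9]=+0.068 → step 10: x=-0.009, v=-0.030, θ=-0.001, ω=0.032
apply F[10]=+0.066 → step 11: x=-0.010, v=-0.027, θ=0.000, ω=0.027
apply F[11]=+0.063 → step 12: x=-0.010, v=-0.025, θ=0.001, ω=0.023
apply F[12]=+0.060 → step 13: x=-0.011, v=-0.023, θ=0.001, ω=0.019
apply F[13]=+0.058 → step 14: x=-0.011, v=-0.021, θ=0.001, ω=0.016
apply F[14]=+0.056 → step 15: x=-0.011, v=-0.019, θ=0.002, ω=0.013
apply F[15]=+0.053 → step 16: x=-0.012, v=-0.017, θ=0.002, ω=0.011
apply F[16]=+0.052 → step 17: x=-0.012, v=-0.016, θ=0.002, ω=0.009
apply F[17]=+0.050 → step 18: x=-0.012, v=-0.014, θ=0.002, ω=0.007
apply F[18]=+0.047 → step 19: x=-0.013, v=-0.013, θ=0.002, ω=0.005
apply F[19]=+0.046 → step 20: x=-0.013, v=-0.012, θ=0.002, ω=0.004
apply F[20]=+0.045 → step 21: x=-0.013, v=-0.011, θ=0.002, ω=0.003
apply F[21]=+0.043 → step 22: x=-0.013, v=-0.010, θ=0.002, ω=0.002
apply F[22]=+0.041 → step 23: x=-0.014, v=-0.009, θ=0.003, ω=0.001
apply F[23]=+0.039 → step 24: x=-0.014, v=-0.008, θ=0.003, ω=0.000
apply F[24]=+0.038 → step 25: x=-0.014, v=-0.007, θ=0.003, ω=-0.000
apply F[25]=+0.037 → step 26: x=-0.014, v=-0.006, θ=0.003, ω=-0.001
apply F[26]=+0.035 → step 27: x=-0.014, v=-0.005, θ=0.002, ω=-0.001
apply F[27]=+0.034 → step 28: x=-0.014, v=-0.005, θ=0.002, ω=-0.002
apply F[28]=+0.033 → step 29: x=-0.014, v=-0.004, θ=0.002, ω=-0.002
apply F[29]=+0.032 → step 30: x=-0.014, v=-0.003, θ=0.002, ω=-0.002
apply F[30]=+0.030 → step 31: x=-0.014, v=-0.003, θ=0.002, ω=-0.003
apply F[31]=+0.029 → step 32: x=-0.015, v=-0.002, θ=0.002, ω=-0.003
apply F[32]=+0.028 → step 33: x=-0.015, v=-0.002, θ=0.002, ω=-0.003
apply F[33]=+0.027 → step 34: x=-0.015, v=-0.001, θ=0.002, ω=-0.003
apply F[34]=+0.026 → step 35: x=-0.015, v=-0.001, θ=0.002, ω=-0.003
apply F[35]=+0.025 → step 36: x=-0.015, v=-0.000, θ=0.002, ω=-0.003
apply F[36]=+0.024 → step 37: x=-0.015, v=-0.000, θ=0.002, ω=-0.003
apply F[37]=+0.023 → step 38: x=-0.015, v=0.000, θ=0.002, ω=-0.003
apply F[38]=+0.022 → step 39: x=-0.015, v=0.001, θ=0.002, ω=-0.003
apply F[39]=+0.021 → step 40: x=-0.015, v=0.001, θ=0.002, ω=-0.003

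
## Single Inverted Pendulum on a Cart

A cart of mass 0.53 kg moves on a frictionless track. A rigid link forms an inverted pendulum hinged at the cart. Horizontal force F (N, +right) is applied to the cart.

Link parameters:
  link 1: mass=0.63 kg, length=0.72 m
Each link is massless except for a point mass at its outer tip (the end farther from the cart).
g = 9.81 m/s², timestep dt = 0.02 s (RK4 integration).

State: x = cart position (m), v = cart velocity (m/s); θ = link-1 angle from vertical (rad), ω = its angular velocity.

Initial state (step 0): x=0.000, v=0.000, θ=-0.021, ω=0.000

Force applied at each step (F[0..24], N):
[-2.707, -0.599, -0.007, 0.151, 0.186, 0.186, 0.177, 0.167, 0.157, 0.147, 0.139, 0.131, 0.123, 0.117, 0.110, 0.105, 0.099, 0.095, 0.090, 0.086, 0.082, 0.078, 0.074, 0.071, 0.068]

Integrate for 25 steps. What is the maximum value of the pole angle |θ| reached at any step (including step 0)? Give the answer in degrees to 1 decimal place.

apply F[0]=-2.707 → step 1: x=-0.001, v=-0.097, θ=-0.020, ω=0.130
apply F[1]=-0.599 → step 2: x=-0.003, v=-0.116, θ=-0.017, ω=0.150
apply F[2]=-0.007 → step 3: x=-0.005, v=-0.112, θ=-0.014, ω=0.141
apply F[3]=+0.151 → step 4: x=-0.008, v=-0.104, θ=-0.011, ω=0.126
apply F[4]=+0.186 → step 5: x=-0.010, v=-0.094, θ=-0.009, ω=0.110
apply F[5]=+0.186 → step 6: x=-0.011, v=-0.085, θ=-0.007, ω=0.095
apply F[6]=+0.177 → step 7: x=-0.013, v=-0.077, θ=-0.005, ω=0.083
apply F[7]=+0.167 → step 8: x=-0.014, v=-0.070, θ=-0.004, ω=0.071
apply F[8]=+0.157 → step 9: x=-0.016, v=-0.063, θ=-0.002, ω=0.061
apply F[9]=+0.147 → step 10: x=-0.017, v=-0.057, θ=-0.001, ω=0.052
apply F[10]=+0.139 → step 11: x=-0.018, v=-0.052, θ=-0.000, ω=0.045
apply F[11]=+0.131 → step 12: x=-0.019, v=-0.047, θ=0.001, ω=0.038
apply F[12]=+0.123 → step 13: x=-0.020, v=-0.043, θ=0.001, ω=0.032
apply F[13]=+0.117 → step 14: x=-0.021, v=-0.039, θ=0.002, ω=0.027
apply F[14]=+0.110 → step 15: x=-0.021, v=-0.035, θ=0.002, ω=0.023
apply F[15]=+0.105 → step 16: x=-0.022, v=-0.032, θ=0.003, ω=0.019
apply F[16]=+0.099 → step 17: x=-0.023, v=-0.029, θ=0.003, ω=0.015
apply F[17]=+0.095 → step 18: x=-0.023, v=-0.026, θ=0.003, ω=0.012
apply F[18]=+0.090 → step 19: x=-0.024, v=-0.023, θ=0.004, ω=0.010
apply F[19]=+0.086 → step 20: x=-0.024, v=-0.021, θ=0.004, ω=0.007
apply F[20]=+0.082 → step 21: x=-0.025, v=-0.019, θ=0.004, ω=0.005
apply F[21]=+0.078 → step 22: x=-0.025, v=-0.017, θ=0.004, ω=0.004
apply F[22]=+0.074 → step 23: x=-0.025, v=-0.015, θ=0.004, ω=0.002
apply F[23]=+0.071 → step 24: x=-0.026, v=-0.013, θ=0.004, ω=0.001
apply F[24]=+0.068 → step 25: x=-0.026, v=-0.012, θ=0.004, ω=0.000
Max |angle| over trajectory = 0.021 rad = 1.2°.

Answer: 1.2°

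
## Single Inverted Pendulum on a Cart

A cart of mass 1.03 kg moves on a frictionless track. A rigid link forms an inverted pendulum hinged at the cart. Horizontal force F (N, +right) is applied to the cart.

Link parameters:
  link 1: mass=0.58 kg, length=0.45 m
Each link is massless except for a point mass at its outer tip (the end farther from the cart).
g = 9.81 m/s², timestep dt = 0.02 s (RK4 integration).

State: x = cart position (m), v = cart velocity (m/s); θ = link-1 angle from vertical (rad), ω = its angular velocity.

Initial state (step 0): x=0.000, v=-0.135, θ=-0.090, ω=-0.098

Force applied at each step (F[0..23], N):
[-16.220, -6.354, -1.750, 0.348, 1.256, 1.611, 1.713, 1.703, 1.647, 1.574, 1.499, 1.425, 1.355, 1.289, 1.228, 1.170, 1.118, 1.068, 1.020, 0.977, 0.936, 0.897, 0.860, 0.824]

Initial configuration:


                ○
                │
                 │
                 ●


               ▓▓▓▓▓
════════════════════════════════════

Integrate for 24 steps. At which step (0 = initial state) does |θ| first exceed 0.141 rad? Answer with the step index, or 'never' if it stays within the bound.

Answer: never

Derivation:
apply F[0]=-16.220 → step 1: x=-0.006, v=-0.439, θ=-0.086, ω=0.536
apply F[1]=-6.354 → step 2: x=-0.016, v=-0.553, θ=-0.073, ω=0.755
apply F[2]=-1.750 → step 3: x=-0.027, v=-0.580, θ=-0.057, ω=0.786
apply F[3]=+0.348 → step 4: x=-0.038, v=-0.568, θ=-0.042, ω=0.738
apply F[4]=+1.256 → step 5: x=-0.050, v=-0.540, θ=-0.028, ω=0.660
apply F[5]=+1.611 → step 6: x=-0.060, v=-0.506, θ=-0.016, ω=0.576
apply F[6]=+1.713 → step 7: x=-0.070, v=-0.472, θ=-0.005, ω=0.495
apply F[7]=+1.703 → step 8: x=-0.079, v=-0.439, θ=0.004, ω=0.421
apply F[8]=+1.647 → step 9: x=-0.087, v=-0.408, θ=0.012, ω=0.355
apply F[9]=+1.574 → step 10: x=-0.095, v=-0.379, θ=0.018, ω=0.298
apply F[10]=+1.499 → step 11: x=-0.103, v=-0.352, θ=0.024, ω=0.247
apply F[11]=+1.425 → step 12: x=-0.109, v=-0.327, θ=0.028, ω=0.204
apply F[12]=+1.355 → step 13: x=-0.116, v=-0.304, θ=0.032, ω=0.166
apply F[13]=+1.289 → step 14: x=-0.122, v=-0.283, θ=0.035, ω=0.133
apply F[14]=+1.228 → step 15: x=-0.127, v=-0.263, θ=0.037, ω=0.105
apply F[15]=+1.170 → step 16: x=-0.132, v=-0.245, θ=0.039, ω=0.080
apply F[16]=+1.118 → step 17: x=-0.137, v=-0.227, θ=0.040, ω=0.059
apply F[17]=+1.068 → step 18: x=-0.141, v=-0.211, θ=0.041, ω=0.041
apply F[18]=+1.020 → step 19: x=-0.145, v=-0.196, θ=0.042, ω=0.026
apply F[19]=+0.977 → step 20: x=-0.149, v=-0.182, θ=0.043, ω=0.012
apply F[20]=+0.936 → step 21: x=-0.152, v=-0.168, θ=0.043, ω=0.001
apply F[21]=+0.897 → step 22: x=-0.156, v=-0.156, θ=0.043, ω=-0.009
apply F[22]=+0.860 → step 23: x=-0.159, v=-0.144, θ=0.042, ω=-0.017
apply F[23]=+0.824 → step 24: x=-0.161, v=-0.132, θ=0.042, ω=-0.023
max |θ| = 0.090 ≤ 0.141 over all 25 states.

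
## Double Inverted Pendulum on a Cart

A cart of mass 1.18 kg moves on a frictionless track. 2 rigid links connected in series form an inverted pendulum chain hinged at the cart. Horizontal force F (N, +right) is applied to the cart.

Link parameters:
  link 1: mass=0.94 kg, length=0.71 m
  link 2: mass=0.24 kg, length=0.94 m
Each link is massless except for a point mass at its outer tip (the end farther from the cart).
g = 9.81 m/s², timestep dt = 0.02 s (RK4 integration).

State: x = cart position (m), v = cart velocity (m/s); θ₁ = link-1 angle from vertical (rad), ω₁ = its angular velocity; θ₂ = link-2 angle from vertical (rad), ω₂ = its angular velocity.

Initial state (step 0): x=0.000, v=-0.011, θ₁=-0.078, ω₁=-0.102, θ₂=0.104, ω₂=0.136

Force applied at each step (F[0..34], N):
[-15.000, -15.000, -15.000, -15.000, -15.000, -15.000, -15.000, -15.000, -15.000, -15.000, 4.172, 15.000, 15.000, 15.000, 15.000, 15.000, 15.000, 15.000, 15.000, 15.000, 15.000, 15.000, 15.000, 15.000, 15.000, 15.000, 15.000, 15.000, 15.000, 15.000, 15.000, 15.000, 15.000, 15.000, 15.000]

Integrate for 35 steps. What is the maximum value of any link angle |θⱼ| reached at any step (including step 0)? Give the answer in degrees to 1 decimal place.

apply F[0]=-15.000 → step 1: x=-0.003, v=-0.249, θ₁=-0.077, ω₁=0.197, θ₂=0.107, ω₂=0.188
apply F[1]=-15.000 → step 2: x=-0.010, v=-0.487, θ₁=-0.070, ω₁=0.498, θ₂=0.112, ω₂=0.239
apply F[2]=-15.000 → step 3: x=-0.022, v=-0.729, θ₁=-0.057, ω₁=0.807, θ₂=0.117, ω₂=0.287
apply F[3]=-15.000 → step 4: x=-0.039, v=-0.974, θ₁=-0.038, ω₁=1.127, θ₂=0.123, ω₂=0.330
apply F[4]=-15.000 → step 5: x=-0.061, v=-1.223, θ₁=-0.012, ω₁=1.462, θ₂=0.130, ω₂=0.366
apply F[5]=-15.000 → step 6: x=-0.088, v=-1.478, θ₁=0.021, ω₁=1.815, θ₂=0.138, ω₂=0.393
apply F[6]=-15.000 → step 7: x=-0.120, v=-1.737, θ₁=0.061, ω₁=2.186, θ₂=0.146, ω₂=0.410
apply F[7]=-15.000 → step 8: x=-0.158, v=-1.999, θ₁=0.108, ω₁=2.574, θ₂=0.154, ω₂=0.418
apply F[8]=-15.000 → step 9: x=-0.200, v=-2.260, θ₁=0.164, ω₁=2.975, θ₂=0.162, ω₂=0.420
apply F[9]=-15.000 → step 10: x=-0.248, v=-2.514, θ₁=0.227, ω₁=3.379, θ₂=0.171, ω₂=0.420
apply F[10]=+4.172 → step 11: x=-0.298, v=-2.454, θ₁=0.295, ω₁=3.370, θ₂=0.179, ω₂=0.415
apply F[11]=+15.000 → step 12: x=-0.344, v=-2.233, θ₁=0.360, ω₁=3.170, θ₂=0.187, ω₂=0.395
apply F[12]=+15.000 → step 13: x=-0.387, v=-2.026, θ₁=0.422, ω₁=3.014, θ₂=0.195, ω₂=0.362
apply F[13]=+15.000 → step 14: x=-0.426, v=-1.831, θ₁=0.481, ω₁=2.899, θ₂=0.202, ω₂=0.317
apply F[14]=+15.000 → step 15: x=-0.460, v=-1.646, θ₁=0.538, ω₁=2.821, θ₂=0.207, ω₂=0.260
apply F[15]=+15.000 → step 16: x=-0.491, v=-1.469, θ₁=0.594, ω₁=2.776, θ₂=0.212, ω₂=0.193
apply F[16]=+15.000 → step 17: x=-0.519, v=-1.299, θ₁=0.649, ω₁=2.761, θ₂=0.215, ω₂=0.116
apply F[17]=+15.000 → step 18: x=-0.543, v=-1.133, θ₁=0.705, ω₁=2.772, θ₂=0.216, ω₂=0.033
apply F[18]=+15.000 → step 19: x=-0.564, v=-0.970, θ₁=0.760, ω₁=2.807, θ₂=0.216, ω₂=-0.057
apply F[19]=+15.000 → step 20: x=-0.582, v=-0.807, θ₁=0.817, ω₁=2.863, θ₂=0.214, ω₂=-0.151
apply F[20]=+15.000 → step 21: x=-0.597, v=-0.644, θ₁=0.875, ω₁=2.938, θ₂=0.210, ω₂=-0.247
apply F[21]=+15.000 → step 22: x=-0.608, v=-0.479, θ₁=0.935, ω₁=3.031, θ₂=0.204, ω₂=-0.344
apply F[22]=+15.000 → step 23: x=-0.616, v=-0.309, θ₁=0.996, ω₁=3.141, θ₂=0.196, ω₂=-0.439
apply F[23]=+15.000 → step 24: x=-0.620, v=-0.134, θ₁=1.060, ω₁=3.265, θ₂=0.187, ω₂=-0.530
apply F[24]=+15.000 → step 25: x=-0.621, v=0.049, θ₁=1.127, ω₁=3.405, θ₂=0.175, ω₂=-0.616
apply F[25]=+15.000 → step 26: x=-0.618, v=0.240, θ₁=1.197, ω₁=3.561, θ₂=0.162, ω₂=-0.692
apply F[26]=+15.000 → step 27: x=-0.612, v=0.442, θ₁=1.270, ω₁=3.733, θ₂=0.148, ω₂=-0.757
apply F[27]=+15.000 → step 28: x=-0.601, v=0.657, θ₁=1.346, ω₁=3.924, θ₂=0.132, ω₂=-0.807
apply F[28]=+15.000 → step 29: x=-0.585, v=0.887, θ₁=1.427, ω₁=4.135, θ₂=0.116, ω₂=-0.838
apply F[29]=+15.000 → step 30: x=-0.565, v=1.134, θ₁=1.512, ω₁=4.371, θ₂=0.099, ω₂=-0.848
apply F[30]=+15.000 → step 31: x=-0.540, v=1.403, θ₁=1.602, ω₁=4.638, θ₂=0.082, ω₂=-0.829
apply F[31]=+15.000 → step 32: x=-0.509, v=1.696, θ₁=1.698, ω₁=4.943, θ₂=0.066, ω₂=-0.777
apply F[32]=+15.000 → step 33: x=-0.472, v=2.019, θ₁=1.800, ω₁=5.296, θ₂=0.051, ω₂=-0.684
apply F[33]=+15.000 → step 34: x=-0.428, v=2.380, θ₁=1.910, ω₁=5.711, θ₂=0.039, ω₂=-0.540
apply F[34]=+15.000 → step 35: x=-0.376, v=2.787, θ₁=2.029, ω₁=6.207, θ₂=0.030, ω₂=-0.333
Max |angle| over trajectory = 2.029 rad = 116.2°.

Answer: 116.2°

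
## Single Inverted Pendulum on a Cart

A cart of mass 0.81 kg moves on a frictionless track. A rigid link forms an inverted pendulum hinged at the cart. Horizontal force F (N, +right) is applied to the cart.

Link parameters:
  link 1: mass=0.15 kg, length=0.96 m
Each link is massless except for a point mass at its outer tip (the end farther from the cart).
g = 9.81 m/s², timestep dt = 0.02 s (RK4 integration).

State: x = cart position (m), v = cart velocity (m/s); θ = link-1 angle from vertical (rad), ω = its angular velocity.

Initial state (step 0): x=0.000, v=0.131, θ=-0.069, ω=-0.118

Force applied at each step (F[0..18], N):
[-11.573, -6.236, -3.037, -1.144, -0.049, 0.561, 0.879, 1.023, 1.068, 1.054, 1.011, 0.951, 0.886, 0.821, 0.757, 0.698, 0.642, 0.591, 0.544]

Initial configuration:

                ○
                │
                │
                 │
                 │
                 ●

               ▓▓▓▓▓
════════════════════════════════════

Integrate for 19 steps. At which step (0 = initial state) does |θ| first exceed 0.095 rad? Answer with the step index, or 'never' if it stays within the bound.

apply F[0]=-11.573 → step 1: x=-0.000, v=-0.152, θ=-0.069, ω=0.162
apply F[1]=-6.236 → step 2: x=-0.005, v=-0.303, θ=-0.064, ω=0.306
apply F[2]=-3.037 → step 3: x=-0.012, v=-0.376, θ=-0.057, ω=0.369
apply F[3]=-1.144 → step 4: x=-0.019, v=-0.403, θ=-0.050, ω=0.386
apply F[4]=-0.049 → step 5: x=-0.027, v=-0.402, θ=-0.042, ω=0.376
apply F[5]=+0.561 → step 6: x=-0.035, v=-0.387, θ=-0.035, ω=0.352
apply F[6]=+0.879 → step 7: x=-0.043, v=-0.364, θ=-0.028, ω=0.322
apply F[7]=+1.023 → step 8: x=-0.050, v=-0.338, θ=-0.022, ω=0.290
apply F[8]=+1.068 → step 9: x=-0.056, v=-0.311, θ=-0.016, ω=0.258
apply F[9]=+1.054 → step 10: x=-0.062, v=-0.284, θ=-0.012, ω=0.227
apply F[10]=+1.011 → step 11: x=-0.068, v=-0.259, θ=-0.007, ω=0.199
apply F[11]=+0.951 → step 12: x=-0.073, v=-0.235, θ=-0.004, ω=0.173
apply F[12]=+0.886 → step 13: x=-0.077, v=-0.213, θ=-0.000, ω=0.150
apply F[13]=+0.821 → step 14: x=-0.081, v=-0.193, θ=0.002, ω=0.129
apply F[14]=+0.757 → step 15: x=-0.085, v=-0.175, θ=0.005, ω=0.110
apply F[15]=+0.698 → step 16: x=-0.088, v=-0.158, θ=0.007, ω=0.094
apply F[16]=+0.642 → step 17: x=-0.091, v=-0.142, θ=0.009, ω=0.079
apply F[17]=+0.591 → step 18: x=-0.094, v=-0.128, θ=0.010, ω=0.066
apply F[18]=+0.544 → step 19: x=-0.096, v=-0.115, θ=0.011, ω=0.055
max |θ| = 0.069 ≤ 0.095 over all 20 states.

Answer: never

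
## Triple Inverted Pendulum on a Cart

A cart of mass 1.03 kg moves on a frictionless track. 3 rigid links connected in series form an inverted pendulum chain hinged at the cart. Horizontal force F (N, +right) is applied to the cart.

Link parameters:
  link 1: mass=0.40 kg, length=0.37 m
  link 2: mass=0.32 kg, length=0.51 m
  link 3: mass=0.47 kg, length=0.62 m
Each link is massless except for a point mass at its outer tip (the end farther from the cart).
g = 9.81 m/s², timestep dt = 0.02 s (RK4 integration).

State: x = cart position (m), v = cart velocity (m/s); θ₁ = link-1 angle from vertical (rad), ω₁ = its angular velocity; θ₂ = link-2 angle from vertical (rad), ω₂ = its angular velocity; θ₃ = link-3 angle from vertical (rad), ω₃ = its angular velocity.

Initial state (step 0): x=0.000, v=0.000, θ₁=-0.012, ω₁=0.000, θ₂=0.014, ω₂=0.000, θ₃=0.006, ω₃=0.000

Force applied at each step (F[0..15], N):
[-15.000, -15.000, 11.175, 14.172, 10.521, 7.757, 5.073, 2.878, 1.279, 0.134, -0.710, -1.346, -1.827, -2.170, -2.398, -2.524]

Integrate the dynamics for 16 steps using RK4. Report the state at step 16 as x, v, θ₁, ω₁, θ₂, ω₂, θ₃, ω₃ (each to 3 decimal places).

Answer: x=0.038, v=0.181, θ₁=-0.039, ω₁=-0.212, θ₂=-0.018, ω₂=-0.126, θ₃=-0.010, ω₃=-0.063

Derivation:
apply F[0]=-15.000 → step 1: x=-0.003, v=-0.289, θ₁=-0.005, ω₁=0.751, θ₂=0.014, ω₂=0.032, θ₃=0.006, ω₃=-0.006
apply F[1]=-15.000 → step 2: x=-0.012, v=-0.581, θ₁=0.018, ω₁=1.535, θ₂=0.015, ω₂=0.047, θ₃=0.006, ω₃=-0.013
apply F[2]=+11.175 → step 3: x=-0.021, v=-0.372, θ₁=0.044, ω₁=1.002, θ₂=0.016, ω₂=0.034, θ₃=0.005, ω₃=-0.021
apply F[3]=+14.172 → step 4: x=-0.026, v=-0.109, θ₁=0.057, ω₁=0.358, θ₂=0.016, ω₂=-0.002, θ₃=0.005, ω₃=-0.030
apply F[4]=+10.521 → step 5: x=-0.026, v=0.082, θ₁=0.060, ω₁=-0.077, θ₂=0.016, ω₂=-0.046, θ₃=0.004, ω₃=-0.039
apply F[5]=+7.757 → step 6: x=-0.023, v=0.219, θ₁=0.055, ω₁=-0.369, θ₂=0.015, ω₂=-0.090, θ₃=0.003, ω₃=-0.048
apply F[6]=+5.073 → step 7: x=-0.018, v=0.305, θ₁=0.046, ω₁=-0.537, θ₂=0.012, ω₂=-0.128, θ₃=0.002, ω₃=-0.057
apply F[7]=+2.878 → step 8: x=-0.011, v=0.352, θ₁=0.035, ω₁=-0.610, θ₂=0.009, ω₂=-0.157, θ₃=0.001, ω₃=-0.064
apply F[8]=+1.279 → step 9: x=-0.004, v=0.371, θ₁=0.023, ω₁=-0.623, θ₂=0.006, ω₂=-0.176, θ₃=-0.000, ω₃=-0.070
apply F[9]=+0.134 → step 10: x=0.003, v=0.369, θ₁=0.011, ω₁=-0.598, θ₂=0.002, ω₂=-0.187, θ₃=-0.002, ω₃=-0.074
apply F[10]=-0.710 → step 11: x=0.010, v=0.355, θ₁=-0.001, ω₁=-0.552, θ₂=-0.001, ω₂=-0.190, θ₃=-0.003, ω₃=-0.076
apply F[11]=-1.346 → step 12: x=0.017, v=0.330, θ₁=-0.011, ω₁=-0.491, θ₂=-0.005, ω₂=-0.186, θ₃=-0.005, ω₃=-0.076
apply F[12]=-1.827 → step 13: x=0.024, v=0.298, θ₁=-0.020, ω₁=-0.423, θ₂=-0.009, ω₂=-0.177, θ₃=-0.006, ω₃=-0.075
apply F[13]=-2.170 → step 14: x=0.029, v=0.261, θ₁=-0.028, ω₁=-0.352, θ₂=-0.012, ω₂=-0.163, θ₃=-0.008, ω₃=-0.072
apply F[14]=-2.398 → step 15: x=0.034, v=0.222, θ₁=-0.035, ω₁=-0.281, θ₂=-0.015, ω₂=-0.146, θ₃=-0.009, ω₃=-0.068
apply F[15]=-2.524 → step 16: x=0.038, v=0.181, θ₁=-0.039, ω₁=-0.212, θ₂=-0.018, ω₂=-0.126, θ₃=-0.010, ω₃=-0.063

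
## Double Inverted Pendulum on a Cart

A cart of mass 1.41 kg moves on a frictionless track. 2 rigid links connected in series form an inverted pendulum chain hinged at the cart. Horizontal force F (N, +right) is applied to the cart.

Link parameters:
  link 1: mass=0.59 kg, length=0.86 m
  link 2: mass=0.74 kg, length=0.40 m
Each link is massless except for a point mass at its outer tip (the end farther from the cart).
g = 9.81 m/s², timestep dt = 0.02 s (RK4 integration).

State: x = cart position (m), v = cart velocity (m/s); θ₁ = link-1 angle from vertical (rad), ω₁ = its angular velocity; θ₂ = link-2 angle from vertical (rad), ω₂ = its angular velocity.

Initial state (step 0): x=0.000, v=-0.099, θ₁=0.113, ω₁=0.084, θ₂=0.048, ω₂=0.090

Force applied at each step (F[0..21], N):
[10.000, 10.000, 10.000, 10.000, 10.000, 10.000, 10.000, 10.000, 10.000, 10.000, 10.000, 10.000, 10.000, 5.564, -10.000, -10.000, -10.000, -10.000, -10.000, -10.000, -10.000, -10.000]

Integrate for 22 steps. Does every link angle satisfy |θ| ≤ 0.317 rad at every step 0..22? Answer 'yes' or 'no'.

apply F[0]=+10.000 → step 1: x=-0.001, v=0.021, θ₁=0.114, ω₁=-0.009, θ₂=0.049, ω₂=0.014
apply F[1]=+10.000 → step 2: x=0.001, v=0.140, θ₁=0.113, ω₁=-0.102, θ₂=0.049, ω₂=-0.061
apply F[2]=+10.000 → step 3: x=0.005, v=0.261, θ₁=0.110, ω₁=-0.196, θ₂=0.047, ω₂=-0.135
apply F[3]=+10.000 → step 4: x=0.011, v=0.382, θ₁=0.105, ω₁=-0.293, θ₂=0.043, ω₂=-0.207
apply F[4]=+10.000 → step 5: x=0.020, v=0.504, θ₁=0.098, ω₁=-0.394, θ₂=0.038, ω₂=-0.277
apply F[5]=+10.000 → step 6: x=0.031, v=0.628, θ₁=0.089, ω₁=-0.499, θ₂=0.032, ω₂=-0.344
apply F[6]=+10.000 → step 7: x=0.045, v=0.754, θ₁=0.078, ω₁=-0.610, θ₂=0.025, ω₂=-0.406
apply F[7]=+10.000 → step 8: x=0.062, v=0.883, θ₁=0.065, ω₁=-0.728, θ₂=0.016, ω₂=-0.462
apply F[8]=+10.000 → step 9: x=0.081, v=1.014, θ₁=0.049, ω₁=-0.855, θ₂=0.006, ω₂=-0.511
apply F[9]=+10.000 → step 10: x=0.102, v=1.149, θ₁=0.030, ω₁=-0.993, θ₂=-0.004, ω₂=-0.552
apply F[10]=+10.000 → step 11: x=0.127, v=1.288, θ₁=0.009, ω₁=-1.141, θ₂=-0.016, ω₂=-0.582
apply F[11]=+10.000 → step 12: x=0.154, v=1.430, θ₁=-0.015, ω₁=-1.303, θ₂=-0.028, ω₂=-0.599
apply F[12]=+10.000 → step 13: x=0.184, v=1.576, θ₁=-0.043, ω₁=-1.478, θ₂=-0.040, ω₂=-0.604
apply F[13]=+5.564 → step 14: x=0.216, v=1.663, θ₁=-0.074, ω₁=-1.595, θ₂=-0.052, ω₂=-0.593
apply F[14]=-10.000 → step 15: x=0.248, v=1.535, θ₁=-0.105, ω₁=-1.475, θ₂=-0.063, ω₂=-0.563
apply F[15]=-10.000 → step 16: x=0.278, v=1.413, θ₁=-0.133, ω₁=-1.373, θ₂=-0.074, ω₂=-0.514
apply F[16]=-10.000 → step 17: x=0.305, v=1.296, θ₁=-0.160, ω₁=-1.289, θ₂=-0.084, ω₂=-0.446
apply F[17]=-10.000 → step 18: x=0.329, v=1.183, θ₁=-0.185, ω₁=-1.222, θ₂=-0.092, ω₂=-0.359
apply F[18]=-10.000 → step 19: x=0.352, v=1.076, θ₁=-0.209, ω₁=-1.172, θ₂=-0.098, ω₂=-0.253
apply F[19]=-10.000 → step 20: x=0.373, v=0.973, θ₁=-0.232, ω₁=-1.137, θ₂=-0.102, ω₂=-0.126
apply F[20]=-10.000 → step 21: x=0.391, v=0.873, θ₁=-0.254, ω₁=-1.118, θ₂=-0.103, ω₂=0.022
apply F[21]=-10.000 → step 22: x=0.407, v=0.778, θ₁=-0.277, ω₁=-1.114, θ₂=-0.101, ω₂=0.193
Max |angle| over trajectory = 0.277 rad; bound = 0.317 → within bound.

Answer: yes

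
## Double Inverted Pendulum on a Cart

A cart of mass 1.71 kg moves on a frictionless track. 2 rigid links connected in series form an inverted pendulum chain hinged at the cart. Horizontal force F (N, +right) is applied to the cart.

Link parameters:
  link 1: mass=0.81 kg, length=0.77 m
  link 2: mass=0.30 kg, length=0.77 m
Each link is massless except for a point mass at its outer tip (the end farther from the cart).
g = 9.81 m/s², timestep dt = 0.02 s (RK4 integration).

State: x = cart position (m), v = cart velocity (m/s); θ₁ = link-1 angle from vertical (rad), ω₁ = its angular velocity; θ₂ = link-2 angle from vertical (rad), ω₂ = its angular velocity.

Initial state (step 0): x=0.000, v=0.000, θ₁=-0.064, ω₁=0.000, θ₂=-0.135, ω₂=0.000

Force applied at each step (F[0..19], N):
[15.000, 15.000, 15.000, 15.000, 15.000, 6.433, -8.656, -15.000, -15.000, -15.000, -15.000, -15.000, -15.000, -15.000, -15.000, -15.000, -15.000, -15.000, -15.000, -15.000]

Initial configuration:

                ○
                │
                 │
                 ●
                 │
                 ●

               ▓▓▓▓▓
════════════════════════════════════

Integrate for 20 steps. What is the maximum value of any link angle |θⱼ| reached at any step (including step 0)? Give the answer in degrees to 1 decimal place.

apply F[0]=+15.000 → step 1: x=0.002, v=0.183, θ₁=-0.066, ω₁=-0.248, θ₂=-0.135, ω₂=-0.023
apply F[1]=+15.000 → step 2: x=0.007, v=0.367, θ₁=-0.074, ω₁=-0.498, θ₂=-0.136, ω₂=-0.044
apply F[2]=+15.000 → step 3: x=0.017, v=0.551, θ₁=-0.086, ω₁=-0.752, θ₂=-0.137, ω₂=-0.062
apply F[3]=+15.000 → step 4: x=0.029, v=0.737, θ₁=-0.104, ω₁=-1.013, θ₂=-0.138, ω₂=-0.074
apply F[4]=+15.000 → step 5: x=0.046, v=0.924, θ₁=-0.127, ω₁=-1.281, θ₂=-0.140, ω₂=-0.081
apply F[5]=+6.433 → step 6: x=0.065, v=1.013, θ₁=-0.154, ω₁=-1.431, θ₂=-0.142, ω₂=-0.081
apply F[6]=-8.656 → step 7: x=0.085, v=0.931, θ₁=-0.182, ω₁=-1.371, θ₂=-0.143, ω₂=-0.073
apply F[7]=-15.000 → step 8: x=0.102, v=0.780, θ₁=-0.208, ω₁=-1.233, θ₂=-0.144, ω₂=-0.055
apply F[8]=-15.000 → step 9: x=0.116, v=0.633, θ₁=-0.232, ω₁=-1.110, θ₂=-0.145, ω₂=-0.028
apply F[9]=-15.000 → step 10: x=0.127, v=0.490, θ₁=-0.253, ω₁=-1.000, θ₂=-0.145, ω₂=0.008
apply F[10]=-15.000 → step 11: x=0.136, v=0.350, θ₁=-0.272, ω₁=-0.903, θ₂=-0.145, ω₂=0.052
apply F[11]=-15.000 → step 12: x=0.141, v=0.213, θ₁=-0.289, ω₁=-0.816, θ₂=-0.143, ω₂=0.103
apply F[12]=-15.000 → step 13: x=0.144, v=0.078, θ₁=-0.304, ω₁=-0.739, θ₂=-0.141, ω₂=0.162
apply F[13]=-15.000 → step 14: x=0.144, v=-0.054, θ₁=-0.318, ω₁=-0.671, θ₂=-0.137, ω₂=0.229
apply F[14]=-15.000 → step 15: x=0.142, v=-0.184, θ₁=-0.331, ω₁=-0.612, θ₂=-0.131, ω₂=0.302
apply F[15]=-15.000 → step 16: x=0.137, v=-0.313, θ₁=-0.343, ω₁=-0.560, θ₂=-0.125, ω₂=0.383
apply F[16]=-15.000 → step 17: x=0.130, v=-0.440, θ₁=-0.354, ω₁=-0.514, θ₂=-0.116, ω₂=0.471
apply F[17]=-15.000 → step 18: x=0.119, v=-0.565, θ₁=-0.364, ω₁=-0.475, θ₂=-0.106, ω₂=0.566
apply F[18]=-15.000 → step 19: x=0.107, v=-0.690, θ₁=-0.373, ω₁=-0.442, θ₂=-0.093, ω₂=0.668
apply F[19]=-15.000 → step 20: x=0.092, v=-0.814, θ₁=-0.381, ω₁=-0.415, θ₂=-0.079, ω₂=0.779
Max |angle| over trajectory = 0.381 rad = 21.8°.

Answer: 21.8°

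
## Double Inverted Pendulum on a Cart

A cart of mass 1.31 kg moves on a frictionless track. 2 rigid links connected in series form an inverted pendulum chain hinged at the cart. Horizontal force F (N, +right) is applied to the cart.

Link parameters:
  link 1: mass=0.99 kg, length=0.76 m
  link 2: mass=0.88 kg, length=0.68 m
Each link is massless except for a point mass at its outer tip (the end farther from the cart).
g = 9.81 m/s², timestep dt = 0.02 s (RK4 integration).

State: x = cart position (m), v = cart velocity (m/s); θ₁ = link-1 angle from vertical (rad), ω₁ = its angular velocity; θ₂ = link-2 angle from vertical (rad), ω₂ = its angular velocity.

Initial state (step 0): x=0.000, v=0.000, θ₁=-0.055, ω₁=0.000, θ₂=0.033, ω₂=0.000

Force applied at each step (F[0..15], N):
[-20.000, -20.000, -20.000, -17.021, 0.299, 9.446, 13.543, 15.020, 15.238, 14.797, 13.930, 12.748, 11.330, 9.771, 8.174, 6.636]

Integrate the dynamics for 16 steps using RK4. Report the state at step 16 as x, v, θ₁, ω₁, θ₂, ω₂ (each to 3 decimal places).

apply F[0]=-20.000 → step 1: x=-0.003, v=-0.289, θ₁=-0.052, ω₁=0.345, θ₂=0.034, ω₂=0.051
apply F[1]=-20.000 → step 2: x=-0.012, v=-0.581, θ₁=-0.041, ω₁=0.697, θ₂=0.035, ω₂=0.097
apply F[2]=-20.000 → step 3: x=-0.026, v=-0.877, θ₁=-0.024, ω₁=1.062, θ₂=0.037, ω₂=0.134
apply F[3]=-17.021 → step 4: x=-0.046, v=-1.134, θ₁=0.001, ω₁=1.387, θ₂=0.040, ω₂=0.158
apply F[4]=+0.299 → step 5: x=-0.069, v=-1.133, θ₁=0.029, ω₁=1.384, θ₂=0.044, ω₂=0.171
apply F[5]=+9.446 → step 6: x=-0.090, v=-0.999, θ₁=0.055, ω₁=1.218, θ₂=0.047, ω₂=0.173
apply F[6]=+13.543 → step 7: x=-0.108, v=-0.810, θ₁=0.077, ω₁=0.991, θ₂=0.050, ω₂=0.164
apply F[7]=+15.020 → step 8: x=-0.122, v=-0.606, θ₁=0.094, ω₁=0.753, θ₂=0.053, ω₂=0.145
apply F[8]=+15.238 → step 9: x=-0.133, v=-0.403, θ₁=0.107, ω₁=0.524, θ₂=0.056, ω₂=0.118
apply F[9]=+14.797 → step 10: x=-0.139, v=-0.211, θ₁=0.115, ω₁=0.315, θ₂=0.058, ω₂=0.086
apply F[10]=+13.930 → step 11: x=-0.141, v=-0.034, θ₁=0.120, ω₁=0.129, θ₂=0.060, ω₂=0.051
apply F[11]=+12.748 → step 12: x=-0.140, v=0.124, θ₁=0.121, ω₁=-0.031, θ₂=0.060, ω₂=0.016
apply F[12]=+11.330 → step 13: x=-0.136, v=0.261, θ₁=0.119, ω₁=-0.165, θ₂=0.060, ω₂=-0.019
apply F[13]=+9.771 → step 14: x=-0.130, v=0.376, θ₁=0.114, ω₁=-0.271, θ₂=0.059, ω₂=-0.052
apply F[14]=+8.174 → step 15: x=-0.122, v=0.469, θ₁=0.108, ω₁=-0.351, θ₂=0.058, ω₂=-0.081
apply F[15]=+6.636 → step 16: x=-0.111, v=0.540, θ₁=0.100, ω₁=-0.407, θ₂=0.056, ω₂=-0.107

Answer: x=-0.111, v=0.540, θ₁=0.100, ω₁=-0.407, θ₂=0.056, ω₂=-0.107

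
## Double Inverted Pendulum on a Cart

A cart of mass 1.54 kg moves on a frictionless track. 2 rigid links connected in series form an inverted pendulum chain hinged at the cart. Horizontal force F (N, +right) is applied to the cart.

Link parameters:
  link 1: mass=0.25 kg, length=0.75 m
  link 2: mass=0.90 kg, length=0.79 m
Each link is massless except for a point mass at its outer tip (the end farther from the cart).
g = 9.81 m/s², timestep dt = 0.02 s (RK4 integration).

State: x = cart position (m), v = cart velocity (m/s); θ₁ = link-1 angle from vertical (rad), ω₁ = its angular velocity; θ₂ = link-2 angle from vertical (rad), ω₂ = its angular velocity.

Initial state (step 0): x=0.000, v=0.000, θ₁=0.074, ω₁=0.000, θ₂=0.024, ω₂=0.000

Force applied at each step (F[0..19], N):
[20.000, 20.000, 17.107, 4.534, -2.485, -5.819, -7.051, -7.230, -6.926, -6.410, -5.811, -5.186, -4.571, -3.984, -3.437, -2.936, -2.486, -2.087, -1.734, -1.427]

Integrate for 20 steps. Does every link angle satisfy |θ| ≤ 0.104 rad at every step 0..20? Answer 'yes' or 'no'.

Answer: yes

Derivation:
apply F[0]=+20.000 → step 1: x=0.002, v=0.248, θ₁=0.071, ω₁=-0.261, θ₂=0.023, ω₂=-0.061
apply F[1]=+20.000 → step 2: x=0.010, v=0.497, θ₁=0.064, ω₁=-0.529, θ₂=0.022, ω₂=-0.116
apply F[2]=+17.107 → step 3: x=0.022, v=0.711, θ₁=0.051, ω₁=-0.763, θ₂=0.019, ω₂=-0.159
apply F[3]=+4.534 → step 4: x=0.037, v=0.764, θ₁=0.035, ω₁=-0.799, θ₂=0.015, ω₂=-0.187
apply F[4]=-2.485 → step 5: x=0.052, v=0.728, θ₁=0.020, ω₁=-0.731, θ₂=0.011, ω₂=-0.202
apply F[5]=-5.819 → step 6: x=0.065, v=0.650, θ₁=0.006, ω₁=-0.622, θ₂=0.007, ω₂=-0.206
apply F[6]=-7.051 → step 7: x=0.078, v=0.559, θ₁=-0.005, ω₁=-0.504, θ₂=0.003, ω₂=-0.201
apply F[7]=-7.230 → step 8: x=0.088, v=0.466, θ₁=-0.014, ω₁=-0.393, θ₂=-0.001, ω₂=-0.189
apply F[8]=-6.926 → step 9: x=0.096, v=0.379, θ₁=-0.021, ω₁=-0.295, θ₂=-0.004, ω₂=-0.172
apply F[9]=-6.410 → step 10: x=0.103, v=0.299, θ₁=-0.026, ω₁=-0.211, θ₂=-0.008, ω₂=-0.151
apply F[10]=-5.811 → step 11: x=0.108, v=0.228, θ₁=-0.029, ω₁=-0.141, θ₂=-0.010, ω₂=-0.130
apply F[11]=-5.186 → step 12: x=0.112, v=0.165, θ₁=-0.032, ω₁=-0.084, θ₂=-0.013, ω₂=-0.108
apply F[12]=-4.571 → step 13: x=0.115, v=0.110, θ₁=-0.033, ω₁=-0.037, θ₂=-0.015, ω₂=-0.087
apply F[13]=-3.984 → step 14: x=0.117, v=0.063, θ₁=-0.033, ω₁=0.000, θ₂=-0.016, ω₂=-0.066
apply F[14]=-3.437 → step 15: x=0.118, v=0.024, θ₁=-0.033, ω₁=0.029, θ₂=-0.017, ω₂=-0.048
apply F[15]=-2.936 → step 16: x=0.118, v=-0.010, θ₁=-0.032, ω₁=0.051, θ₂=-0.018, ω₂=-0.031
apply F[16]=-2.486 → step 17: x=0.117, v=-0.037, θ₁=-0.031, ω₁=0.067, θ₂=-0.019, ω₂=-0.016
apply F[17]=-2.087 → step 18: x=0.116, v=-0.060, θ₁=-0.029, ω₁=0.079, θ₂=-0.019, ω₂=-0.002
apply F[18]=-1.734 → step 19: x=0.115, v=-0.078, θ₁=-0.028, ω₁=0.086, θ₂=-0.019, ω₂=0.009
apply F[19]=-1.427 → step 20: x=0.113, v=-0.093, θ₁=-0.026, ω₁=0.091, θ₂=-0.018, ω₂=0.019
Max |angle| over trajectory = 0.074 rad; bound = 0.104 → within bound.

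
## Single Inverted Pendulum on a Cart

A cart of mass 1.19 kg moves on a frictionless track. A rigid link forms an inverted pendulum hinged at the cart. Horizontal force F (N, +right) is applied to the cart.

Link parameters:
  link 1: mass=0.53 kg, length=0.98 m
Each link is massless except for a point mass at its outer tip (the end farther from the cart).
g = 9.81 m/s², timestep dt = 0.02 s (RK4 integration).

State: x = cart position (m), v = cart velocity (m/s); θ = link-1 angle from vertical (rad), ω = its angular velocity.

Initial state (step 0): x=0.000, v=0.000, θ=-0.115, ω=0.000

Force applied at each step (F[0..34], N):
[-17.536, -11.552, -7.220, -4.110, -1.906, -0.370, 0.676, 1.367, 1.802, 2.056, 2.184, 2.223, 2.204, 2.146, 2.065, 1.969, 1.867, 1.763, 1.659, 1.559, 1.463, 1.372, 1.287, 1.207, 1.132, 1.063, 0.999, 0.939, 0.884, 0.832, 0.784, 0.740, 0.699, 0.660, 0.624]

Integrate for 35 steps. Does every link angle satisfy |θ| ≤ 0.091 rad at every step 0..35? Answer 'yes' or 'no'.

Answer: no

Derivation:
apply F[0]=-17.536 → step 1: x=-0.003, v=-0.283, θ=-0.112, ω=0.264
apply F[1]=-11.552 → step 2: x=-0.010, v=-0.467, θ=-0.105, ω=0.429
apply F[2]=-7.220 → step 3: x=-0.021, v=-0.579, θ=-0.096, ω=0.523
apply F[3]=-4.110 → step 4: x=-0.033, v=-0.641, θ=-0.085, ω=0.567
apply F[4]=-1.906 → step 5: x=-0.046, v=-0.666, θ=-0.074, ω=0.577
apply F[5]=-0.370 → step 6: x=-0.059, v=-0.666, θ=-0.062, ω=0.564
apply F[6]=+0.676 → step 7: x=-0.073, v=-0.650, θ=-0.051, ω=0.536
apply F[7]=+1.367 → step 8: x=-0.085, v=-0.623, θ=-0.041, ω=0.499
apply F[8]=+1.802 → step 9: x=-0.097, v=-0.590, θ=-0.031, ω=0.458
apply F[9]=+2.056 → step 10: x=-0.109, v=-0.553, θ=-0.023, ω=0.415
apply F[10]=+2.184 → step 11: x=-0.120, v=-0.515, θ=-0.015, ω=0.372
apply F[11]=+2.223 → step 12: x=-0.129, v=-0.477, θ=-0.008, ω=0.331
apply F[12]=+2.204 → step 13: x=-0.139, v=-0.439, θ=-0.001, ω=0.292
apply F[13]=+2.146 → step 14: x=-0.147, v=-0.403, θ=0.004, ω=0.256
apply F[14]=+2.065 → step 15: x=-0.155, v=-0.369, θ=0.009, ω=0.222
apply F[15]=+1.969 → step 16: x=-0.162, v=-0.337, θ=0.013, ω=0.191
apply F[16]=+1.867 → step 17: x=-0.168, v=-0.307, θ=0.017, ω=0.164
apply F[17]=+1.763 → step 18: x=-0.174, v=-0.279, θ=0.020, ω=0.139
apply F[18]=+1.659 → step 19: x=-0.179, v=-0.253, θ=0.022, ω=0.116
apply F[19]=+1.559 → step 20: x=-0.184, v=-0.229, θ=0.024, ω=0.096
apply F[20]=+1.463 → step 21: x=-0.189, v=-0.206, θ=0.026, ω=0.079
apply F[21]=+1.372 → step 22: x=-0.192, v=-0.185, θ=0.027, ω=0.063
apply F[22]=+1.287 → step 23: x=-0.196, v=-0.166, θ=0.028, ω=0.049
apply F[23]=+1.207 → step 24: x=-0.199, v=-0.149, θ=0.029, ω=0.036
apply F[24]=+1.132 → step 25: x=-0.202, v=-0.132, θ=0.030, ω=0.026
apply F[25]=+1.063 → step 26: x=-0.204, v=-0.117, θ=0.030, ω=0.016
apply F[26]=+0.999 → step 27: x=-0.207, v=-0.103, θ=0.031, ω=0.008
apply F[27]=+0.939 → step 28: x=-0.209, v=-0.090, θ=0.031, ω=0.001
apply F[28]=+0.884 → step 29: x=-0.210, v=-0.077, θ=0.031, ω=-0.006
apply F[29]=+0.832 → step 30: x=-0.212, v=-0.066, θ=0.030, ω=-0.011
apply F[30]=+0.784 → step 31: x=-0.213, v=-0.056, θ=0.030, ω=-0.016
apply F[31]=+0.740 → step 32: x=-0.214, v=-0.046, θ=0.030, ω=-0.020
apply F[32]=+0.699 → step 33: x=-0.215, v=-0.037, θ=0.029, ω=-0.023
apply F[33]=+0.660 → step 34: x=-0.215, v=-0.028, θ=0.029, ω=-0.026
apply F[34]=+0.624 → step 35: x=-0.216, v=-0.020, θ=0.028, ω=-0.028
Max |angle| over trajectory = 0.115 rad; bound = 0.091 → exceeded.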